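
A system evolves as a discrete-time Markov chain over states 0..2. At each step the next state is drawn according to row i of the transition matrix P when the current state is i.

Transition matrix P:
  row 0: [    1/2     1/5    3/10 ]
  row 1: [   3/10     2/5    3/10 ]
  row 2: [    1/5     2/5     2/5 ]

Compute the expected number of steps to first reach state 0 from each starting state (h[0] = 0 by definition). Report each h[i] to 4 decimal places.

First-step conditioning: h[0] = 0; for i ≠ 0, h[i] = 1 + Σ_k P[i][k]·h[k].
  h[1] = 1 + 2/5·h[1] + 3/10·h[2]
  h[2] = 1 + 2/5·h[1] + 2/5·h[2]
Solving the 2×2 linear system over states ≠ 0 gives exactly h = [0, 15/4, 25/6] (h[0] = 0 is the target).

h = [0.0000, 3.7500, 4.1667]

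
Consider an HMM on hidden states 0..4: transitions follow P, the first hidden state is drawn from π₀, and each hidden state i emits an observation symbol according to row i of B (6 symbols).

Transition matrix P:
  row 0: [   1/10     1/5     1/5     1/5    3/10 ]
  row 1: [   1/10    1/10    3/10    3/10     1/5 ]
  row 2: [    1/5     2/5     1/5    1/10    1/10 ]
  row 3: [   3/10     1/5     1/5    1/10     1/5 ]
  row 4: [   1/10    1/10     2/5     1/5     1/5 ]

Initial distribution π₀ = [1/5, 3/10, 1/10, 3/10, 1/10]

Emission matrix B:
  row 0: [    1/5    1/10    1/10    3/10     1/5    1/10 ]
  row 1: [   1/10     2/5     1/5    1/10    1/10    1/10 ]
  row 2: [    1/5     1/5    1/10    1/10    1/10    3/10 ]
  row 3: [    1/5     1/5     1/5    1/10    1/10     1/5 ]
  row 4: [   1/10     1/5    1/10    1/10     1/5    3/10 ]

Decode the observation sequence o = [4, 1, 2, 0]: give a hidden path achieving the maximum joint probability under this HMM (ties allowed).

path = [0, 1, 3, 0]

t=0: δ = [4.000e-02, 3.000e-02, 1.000e-02, 3.000e-02, 2.000e-02]  (obs o_0=4)
t=1: δ = [9.000e-04, 3.200e-03, 1.800e-03, 1.800e-03, 2.400e-03]  ψ = [3, 0, 1, 1, 0]  (obs o_1=1)
t=2: δ = [5.400e-05, 1.440e-04, 9.600e-05, 1.920e-04, 6.400e-05]  ψ = [3, 2, 1, 1, 1]  (obs o_2=2)
t=3: δ = [1.152e-05, 3.840e-06, 8.640e-06, 8.640e-06, 3.840e-06]  ψ = [3, 2, 1, 1, 3]  (obs o_3=0)
backtrack: best end state = 0; path = [0, 1, 3, 0]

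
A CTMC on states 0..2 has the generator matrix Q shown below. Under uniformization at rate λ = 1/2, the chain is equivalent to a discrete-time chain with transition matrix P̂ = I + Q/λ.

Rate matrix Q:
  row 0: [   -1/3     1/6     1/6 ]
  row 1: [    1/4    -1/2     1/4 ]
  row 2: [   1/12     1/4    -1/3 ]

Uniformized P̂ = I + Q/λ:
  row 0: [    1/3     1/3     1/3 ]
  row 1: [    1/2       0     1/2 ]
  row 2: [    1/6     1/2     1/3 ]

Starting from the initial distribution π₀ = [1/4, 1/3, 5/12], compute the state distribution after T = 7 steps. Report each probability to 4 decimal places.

π = [0.3192, 0.2978, 0.3830]

t=0: π = [0.2500, 0.3333, 0.4167]
t=1: π = [0.3194, 0.2917, 0.3889]
t=2: π = [0.3171, 0.3009, 0.3819]
t=3: π = [0.3198, 0.2967, 0.3835]
t=4: π = [0.3189, 0.2984, 0.3828]
t=5: π = [0.3193, 0.2977, 0.3831]
t=6: π = [0.3191, 0.2980, 0.3829]
t=7: π = [0.3192, 0.2978, 0.3830]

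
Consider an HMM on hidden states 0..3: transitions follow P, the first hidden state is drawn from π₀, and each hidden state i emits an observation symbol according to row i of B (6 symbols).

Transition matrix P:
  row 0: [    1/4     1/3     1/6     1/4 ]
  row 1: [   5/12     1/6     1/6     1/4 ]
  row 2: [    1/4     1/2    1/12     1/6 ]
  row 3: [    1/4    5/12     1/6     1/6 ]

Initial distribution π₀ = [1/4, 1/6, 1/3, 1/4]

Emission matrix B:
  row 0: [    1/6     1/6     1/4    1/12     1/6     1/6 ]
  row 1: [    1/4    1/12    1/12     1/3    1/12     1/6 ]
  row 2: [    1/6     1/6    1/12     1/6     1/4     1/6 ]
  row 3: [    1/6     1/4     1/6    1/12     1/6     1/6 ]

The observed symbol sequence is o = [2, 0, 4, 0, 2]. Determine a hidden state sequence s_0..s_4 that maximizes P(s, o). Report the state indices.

t=0: δ = [6.250e-02, 1.389e-02, 2.778e-02, 4.167e-02]  (obs o_0=2)
t=1: δ = [2.604e-03, 5.208e-03, 1.736e-03, 2.604e-03]  ψ = [0, 0, 0, 0]  (obs o_1=0)
t=2: δ = [3.617e-04, 9.042e-05, 2.170e-04, 2.170e-04]  ψ = [1, 3, 1, 1]  (obs o_2=4)
t=3: δ = [1.507e-05, 3.014e-05, 1.005e-05, 1.507e-05]  ψ = [0, 0, 0, 0]  (obs o_3=0)
t=4: δ = [3.140e-06, 5.233e-07, 4.186e-07, 1.256e-06]  ψ = [1, 3, 1, 1]  (obs o_4=2)
backtrack: best end state = 0; path = [0, 1, 0, 1, 0]

path = [0, 1, 0, 1, 0]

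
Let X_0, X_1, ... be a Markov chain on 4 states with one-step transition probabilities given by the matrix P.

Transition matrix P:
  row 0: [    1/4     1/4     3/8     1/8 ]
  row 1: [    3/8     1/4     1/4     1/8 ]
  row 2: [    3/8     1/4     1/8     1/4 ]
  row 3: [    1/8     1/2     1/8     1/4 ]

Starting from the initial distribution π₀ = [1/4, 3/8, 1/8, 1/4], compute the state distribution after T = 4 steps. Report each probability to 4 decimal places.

π = [0.2942, 0.2941, 0.2352, 0.1765]

t=0: π = [0.2500, 0.3750, 0.1250, 0.2500]
t=1: π = [0.2813, 0.3125, 0.2344, 0.1719]
t=2: π = [0.2969, 0.2930, 0.2344, 0.1758]
t=3: π = [0.2939, 0.2939, 0.2358, 0.1763]
t=4: π = [0.2942, 0.2941, 0.2352, 0.1765]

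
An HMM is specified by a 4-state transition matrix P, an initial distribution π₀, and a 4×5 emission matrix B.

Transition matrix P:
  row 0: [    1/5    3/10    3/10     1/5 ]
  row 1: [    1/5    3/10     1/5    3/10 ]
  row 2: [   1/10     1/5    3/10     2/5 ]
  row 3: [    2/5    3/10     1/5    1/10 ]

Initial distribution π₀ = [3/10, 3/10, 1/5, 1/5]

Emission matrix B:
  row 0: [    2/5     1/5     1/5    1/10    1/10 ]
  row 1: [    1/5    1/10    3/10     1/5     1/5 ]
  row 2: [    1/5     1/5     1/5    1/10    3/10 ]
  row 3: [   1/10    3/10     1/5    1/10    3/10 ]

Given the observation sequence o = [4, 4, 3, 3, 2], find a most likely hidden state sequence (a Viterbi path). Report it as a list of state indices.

t=0: δ = [3.000e-02, 6.000e-02, 6.000e-02, 6.000e-02]  (obs o_0=4)
t=1: δ = [2.400e-03, 3.600e-03, 5.400e-03, 7.200e-03]  ψ = [3, 1, 2, 2]  (obs o_1=4)
t=2: δ = [2.880e-04, 4.320e-04, 1.620e-04, 2.160e-04]  ψ = [3, 3, 2, 2]  (obs o_2=3)
t=3: δ = [8.640e-06, 2.592e-05, 8.640e-06, 1.296e-05]  ψ = [1, 1, 0, 1]  (obs o_3=3)
t=4: δ = [1.037e-06, 2.333e-06, 1.037e-06, 1.555e-06]  ψ = [1, 1, 1, 1]  (obs o_4=2)
backtrack: best end state = 1; path = [2, 3, 1, 1, 1]

path = [2, 3, 1, 1, 1]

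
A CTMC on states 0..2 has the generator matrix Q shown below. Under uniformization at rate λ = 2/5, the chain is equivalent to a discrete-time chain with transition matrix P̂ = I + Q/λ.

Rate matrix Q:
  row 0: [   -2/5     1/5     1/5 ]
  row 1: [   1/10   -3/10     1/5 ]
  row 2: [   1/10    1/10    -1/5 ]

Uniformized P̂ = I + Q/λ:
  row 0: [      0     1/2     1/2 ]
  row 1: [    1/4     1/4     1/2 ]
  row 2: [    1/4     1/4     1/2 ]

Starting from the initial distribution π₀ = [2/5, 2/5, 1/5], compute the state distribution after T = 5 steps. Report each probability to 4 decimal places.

t=0: π = [0.4000, 0.4000, 0.2000]
t=1: π = [0.1500, 0.3500, 0.5000]
t=2: π = [0.2125, 0.2875, 0.5000]
t=3: π = [0.1969, 0.3031, 0.5000]
t=4: π = [0.2008, 0.2992, 0.5000]
t=5: π = [0.1998, 0.3002, 0.5000]

π = [0.1998, 0.3002, 0.5000]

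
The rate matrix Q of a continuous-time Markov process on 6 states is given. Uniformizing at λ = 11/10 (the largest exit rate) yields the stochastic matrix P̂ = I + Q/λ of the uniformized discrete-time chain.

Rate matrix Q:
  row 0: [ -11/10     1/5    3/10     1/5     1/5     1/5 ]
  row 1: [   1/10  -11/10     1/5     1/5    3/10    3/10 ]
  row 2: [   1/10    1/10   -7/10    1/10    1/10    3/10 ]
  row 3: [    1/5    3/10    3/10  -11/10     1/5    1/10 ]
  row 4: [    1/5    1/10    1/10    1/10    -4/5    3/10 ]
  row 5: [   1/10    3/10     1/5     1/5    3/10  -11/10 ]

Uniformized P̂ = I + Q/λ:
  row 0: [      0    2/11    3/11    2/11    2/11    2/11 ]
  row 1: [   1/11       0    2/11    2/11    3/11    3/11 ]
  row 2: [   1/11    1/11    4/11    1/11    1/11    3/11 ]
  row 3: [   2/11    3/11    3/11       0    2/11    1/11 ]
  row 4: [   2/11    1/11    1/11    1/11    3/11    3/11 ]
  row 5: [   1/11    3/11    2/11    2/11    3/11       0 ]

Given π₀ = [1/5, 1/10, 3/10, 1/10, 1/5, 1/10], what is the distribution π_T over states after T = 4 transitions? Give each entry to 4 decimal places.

t=0: π = [0.2000, 0.1000, 0.3000, 0.1000, 0.2000, 0.1000]
t=1: π = [0.1000, 0.1364, 0.2455, 0.1182, 0.1909, 0.2091]
t=2: π = [0.1099, 0.1471, 0.2289, 0.1207, 0.2083, 0.1851]
t=3: π = [0.1108, 0.1431, 0.2255, 0.1201, 0.2101, 0.1903]
t=4: π = [0.1109, 0.1444, 0.2247, 0.1204, 0.2107, 0.1889]

π = [0.1109, 0.1444, 0.2247, 0.1204, 0.2107, 0.1889]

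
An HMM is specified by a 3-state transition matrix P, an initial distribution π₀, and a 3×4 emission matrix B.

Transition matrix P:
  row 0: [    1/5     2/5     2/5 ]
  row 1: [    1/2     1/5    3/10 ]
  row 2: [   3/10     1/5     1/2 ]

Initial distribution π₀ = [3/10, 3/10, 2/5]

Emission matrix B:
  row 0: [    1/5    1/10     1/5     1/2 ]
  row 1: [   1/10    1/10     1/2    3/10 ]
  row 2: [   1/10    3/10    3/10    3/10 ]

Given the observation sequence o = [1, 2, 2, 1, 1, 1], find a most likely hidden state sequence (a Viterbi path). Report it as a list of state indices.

path = [2, 2, 2, 2, 2, 2]

t=0: δ = [3.000e-02, 3.000e-02, 1.200e-01]  (obs o_0=1)
t=1: δ = [7.200e-03, 1.200e-02, 1.800e-02]  ψ = [2, 2, 2]  (obs o_1=2)
t=2: δ = [1.200e-03, 1.800e-03, 2.700e-03]  ψ = [1, 2, 2]  (obs o_2=2)
t=3: δ = [9.000e-05, 5.400e-05, 4.050e-04]  ψ = [1, 2, 2]  (obs o_3=1)
t=4: δ = [1.215e-05, 8.100e-06, 6.075e-05]  ψ = [2, 2, 2]  (obs o_4=1)
t=5: δ = [1.822e-06, 1.215e-06, 9.112e-06]  ψ = [2, 2, 2]  (obs o_5=1)
backtrack: best end state = 2; path = [2, 2, 2, 2, 2, 2]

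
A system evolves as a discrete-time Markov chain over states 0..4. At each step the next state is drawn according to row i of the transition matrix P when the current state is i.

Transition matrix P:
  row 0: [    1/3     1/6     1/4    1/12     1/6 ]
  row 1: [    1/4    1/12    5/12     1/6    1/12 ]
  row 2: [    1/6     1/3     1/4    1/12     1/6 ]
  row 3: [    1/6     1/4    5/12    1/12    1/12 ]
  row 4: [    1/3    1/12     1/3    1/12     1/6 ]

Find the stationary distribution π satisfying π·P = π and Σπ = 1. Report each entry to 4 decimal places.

π = [0.2482, 0.1986, 0.3116, 0.0999, 0.1418]

Balance equations π_j = Σ_i π_i·P[i][j]:
  π_0 = 1/3·π_0 + 1/4·π_1 + 1/6·π_2 + 1/6·π_3 + 1/3·π_4
  π_1 = 1/6·π_0 + 1/12·π_1 + 1/3·π_2 + 1/4·π_3 + 1/12·π_4
  π_2 = 1/4·π_0 + 5/12·π_1 + 1/4·π_2 + 5/12·π_3 + 1/3·π_4
  π_3 = 1/12·π_0 + 1/6·π_1 + 1/12·π_2 + 1/12·π_3 + 1/12·π_4
  normalize: π_0 + π_1 + π_2 + π_3 + π_4 = 1
Solving the linear system gives exactly π = [5353/21566, 2141/10783, 6719/21566, 1077/10783, 1529/10783].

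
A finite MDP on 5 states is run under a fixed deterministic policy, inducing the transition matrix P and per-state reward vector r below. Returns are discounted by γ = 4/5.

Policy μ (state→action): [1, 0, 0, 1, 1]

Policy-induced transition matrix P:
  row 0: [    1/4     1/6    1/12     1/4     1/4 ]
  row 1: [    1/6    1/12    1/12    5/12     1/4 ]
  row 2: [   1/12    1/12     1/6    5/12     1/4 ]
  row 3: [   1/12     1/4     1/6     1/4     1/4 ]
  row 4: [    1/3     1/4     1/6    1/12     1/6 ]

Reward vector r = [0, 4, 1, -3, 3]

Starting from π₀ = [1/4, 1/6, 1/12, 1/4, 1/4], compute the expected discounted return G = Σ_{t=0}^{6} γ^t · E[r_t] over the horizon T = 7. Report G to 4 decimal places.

t=0: π = [0.2500, 0.1667, 0.0833, 0.2500, 0.2500], E[r] = 0.7500, γ^t·E[r] = 0.750000, running G = 0.750000
t=1: π = [0.2014, 0.1875, 0.1319, 0.2500, 0.2292], E[r] = 0.8194, γ^t·E[r] = 0.655556, running G = 1.405556
t=2: π = [0.1898, 0.1800, 0.1343, 0.2650, 0.2309], E[r] = 0.7517, γ^t·E[r] = 0.481111, running G = 1.886667
t=3: π = [0.1877, 0.1818, 0.1359, 0.2639, 0.2308], E[r] = 0.7637, γ^t·E[r] = 0.391012, running G = 2.277679
t=4: π = [0.1875, 0.1814, 0.1359, 0.2645, 0.2308], E[r] = 0.7604, γ^t·E[r] = 0.311458, running G = 2.589137
t=5: π = [0.1874, 0.1815, 0.1359, 0.2644, 0.2308], E[r] = 0.7610, γ^t·E[r] = 0.249352, running G = 2.838490
t=6: π = [0.1874, 0.1815, 0.1359, 0.2644, 0.2308], E[r] = 0.7608, γ^t·E[r] = 0.199447, running G = 3.037936

G = 3.0379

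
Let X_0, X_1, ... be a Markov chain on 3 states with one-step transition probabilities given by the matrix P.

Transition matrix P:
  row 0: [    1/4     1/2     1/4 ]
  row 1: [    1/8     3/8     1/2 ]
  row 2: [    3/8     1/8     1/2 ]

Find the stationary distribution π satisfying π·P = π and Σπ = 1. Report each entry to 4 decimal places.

π = [0.2667, 0.3000, 0.4333]

Balance equations π_j = Σ_i π_i·P[i][j]:
  π_0 = 1/4·π_0 + 1/8·π_1 + 3/8·π_2
  π_1 = 1/2·π_0 + 3/8·π_1 + 1/8·π_2
  normalize: π_0 + π_1 + π_2 = 1
Solving the linear system gives exactly π = [4/15, 3/10, 13/30].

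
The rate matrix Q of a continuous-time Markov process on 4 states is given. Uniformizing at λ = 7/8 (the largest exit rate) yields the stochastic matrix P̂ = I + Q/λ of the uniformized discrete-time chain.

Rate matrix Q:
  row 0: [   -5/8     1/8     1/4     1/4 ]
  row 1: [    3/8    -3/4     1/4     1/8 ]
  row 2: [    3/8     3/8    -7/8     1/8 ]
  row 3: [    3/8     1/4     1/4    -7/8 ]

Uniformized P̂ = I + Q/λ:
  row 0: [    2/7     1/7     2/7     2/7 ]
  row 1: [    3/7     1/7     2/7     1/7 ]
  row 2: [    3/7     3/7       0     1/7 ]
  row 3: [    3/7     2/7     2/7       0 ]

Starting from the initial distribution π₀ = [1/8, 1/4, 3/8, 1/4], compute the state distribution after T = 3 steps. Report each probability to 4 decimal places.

π = [0.3757, 0.2362, 0.2187, 0.1695]

t=0: π = [0.1250, 0.2500, 0.3750, 0.2500]
t=1: π = [0.4107, 0.2857, 0.1786, 0.1250]
t=2: π = [0.3699, 0.2117, 0.2347, 0.1837]
t=3: π = [0.3757, 0.2362, 0.2187, 0.1695]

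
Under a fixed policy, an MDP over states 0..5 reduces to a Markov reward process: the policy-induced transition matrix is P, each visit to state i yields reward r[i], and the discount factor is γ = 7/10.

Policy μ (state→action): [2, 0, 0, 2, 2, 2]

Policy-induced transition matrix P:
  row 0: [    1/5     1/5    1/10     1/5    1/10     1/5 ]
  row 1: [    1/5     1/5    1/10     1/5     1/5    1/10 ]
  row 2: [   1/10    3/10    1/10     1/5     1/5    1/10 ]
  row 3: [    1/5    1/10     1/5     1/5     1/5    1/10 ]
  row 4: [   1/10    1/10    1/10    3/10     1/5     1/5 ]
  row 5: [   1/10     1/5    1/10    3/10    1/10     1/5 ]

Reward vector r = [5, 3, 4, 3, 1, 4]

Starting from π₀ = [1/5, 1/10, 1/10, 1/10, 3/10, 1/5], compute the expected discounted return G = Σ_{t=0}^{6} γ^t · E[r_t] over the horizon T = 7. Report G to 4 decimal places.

t=0: π = [0.2000, 0.1000, 0.1000, 0.1000, 0.3000, 0.2000], E[r] = 3.1000, γ^t·E[r] = 3.100000, running G = 3.100000
t=1: π = [0.1400, 0.1700, 0.1100, 0.2500, 0.1600, 0.1700], E[r] = 3.2400, γ^t·E[r] = 2.268000, running G = 5.368000
t=2: π = [0.1560, 0.1700, 0.1250, 0.2330, 0.1690, 0.1470], E[r] = 3.2460, γ^t·E[r] = 1.590540, running G = 6.958540
t=3: π = [0.1559, 0.1723, 0.1233, 0.2316, 0.1697, 0.1472], E[r] = 3.2429, γ^t·E[r] = 1.112315, running G = 8.070855
t=4: π = [0.1560, 0.1722, 0.1232, 0.2317, 0.1697, 0.1473], E[r] = 3.2430, γ^t·E[r] = 0.778649, running G = 8.849504
t=5: π = [0.1560, 0.1722, 0.1232, 0.2317, 0.1697, 0.1473], E[r] = 3.2431, γ^t·E[r] = 0.545066, running G = 9.394570
t=6: π = [0.1560, 0.1722, 0.1232, 0.2317, 0.1697, 0.1473], E[r] = 3.2431, γ^t·E[r] = 0.381547, running G = 9.776117

G = 9.7761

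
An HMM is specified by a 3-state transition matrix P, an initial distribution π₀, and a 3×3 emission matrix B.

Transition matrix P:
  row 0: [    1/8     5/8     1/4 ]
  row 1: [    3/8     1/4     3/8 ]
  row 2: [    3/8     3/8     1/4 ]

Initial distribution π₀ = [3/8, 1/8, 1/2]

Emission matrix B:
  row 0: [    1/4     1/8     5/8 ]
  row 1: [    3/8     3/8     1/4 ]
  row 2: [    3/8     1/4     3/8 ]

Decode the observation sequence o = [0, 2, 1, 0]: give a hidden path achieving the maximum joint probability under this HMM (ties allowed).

t=0: δ = [9.375e-02, 4.688e-02, 1.875e-01]  (obs o_0=0)
t=1: δ = [4.395e-02, 1.758e-02, 1.758e-02]  ψ = [2, 2, 2]  (obs o_1=2)
t=2: δ = [8.240e-04, 1.030e-02, 2.747e-03]  ψ = [1, 0, 0]  (obs o_2=1)
t=3: δ = [9.656e-04, 9.656e-04, 1.448e-03]  ψ = [1, 1, 1]  (obs o_3=0)
backtrack: best end state = 2; path = [2, 0, 1, 2]

path = [2, 0, 1, 2]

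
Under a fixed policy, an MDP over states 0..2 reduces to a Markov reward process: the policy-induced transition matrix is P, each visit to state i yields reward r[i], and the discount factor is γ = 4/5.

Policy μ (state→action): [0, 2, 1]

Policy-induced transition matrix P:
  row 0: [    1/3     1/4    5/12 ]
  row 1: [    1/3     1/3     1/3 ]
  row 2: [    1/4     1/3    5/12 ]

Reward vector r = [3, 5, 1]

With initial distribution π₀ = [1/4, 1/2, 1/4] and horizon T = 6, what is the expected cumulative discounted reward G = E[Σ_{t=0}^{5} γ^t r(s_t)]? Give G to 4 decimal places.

t=0: π = [0.2500, 0.5000, 0.2500], E[r] = 3.5000, γ^t·E[r] = 3.500000, running G = 3.500000
t=1: π = [0.3125, 0.3125, 0.3750], E[r] = 2.8750, γ^t·E[r] = 2.300000, running G = 5.800000
t=2: π = [0.3021, 0.3073, 0.3906], E[r] = 2.8333, γ^t·E[r] = 1.813333, running G = 7.613333
t=3: π = [0.3008, 0.3082, 0.3911], E[r] = 2.8342, γ^t·E[r] = 1.451111, running G = 9.064444
t=4: π = [0.3007, 0.3083, 0.3910], E[r] = 2.8346, γ^t·E[r] = 1.161037, running G = 10.225481
t=5: π = [0.3008, 0.3083, 0.3910], E[r] = 2.8346, γ^t·E[r] = 0.928838, running G = 11.154319

G = 11.1543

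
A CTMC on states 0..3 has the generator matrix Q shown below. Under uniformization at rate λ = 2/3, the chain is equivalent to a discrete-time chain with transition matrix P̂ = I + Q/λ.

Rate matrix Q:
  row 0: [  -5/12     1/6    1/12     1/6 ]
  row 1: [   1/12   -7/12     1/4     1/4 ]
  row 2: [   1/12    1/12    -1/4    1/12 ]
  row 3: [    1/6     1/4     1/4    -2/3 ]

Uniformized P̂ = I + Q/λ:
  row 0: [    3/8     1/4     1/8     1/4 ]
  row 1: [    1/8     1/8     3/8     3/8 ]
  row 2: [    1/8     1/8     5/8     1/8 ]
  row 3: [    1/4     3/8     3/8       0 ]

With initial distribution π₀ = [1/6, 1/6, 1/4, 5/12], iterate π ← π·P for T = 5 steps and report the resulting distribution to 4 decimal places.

t=0: π = [0.1667, 0.1667, 0.2500, 0.4167]
t=1: π = [0.2188, 0.2500, 0.3958, 0.1354]
t=2: π = [0.1966, 0.1862, 0.4193, 0.1979]
t=3: π = [0.1989, 0.1991, 0.4307, 0.1714]
t=4: π = [0.1961, 0.1927, 0.4329, 0.1782]
t=5: π = [0.1963, 0.1941, 0.4342, 0.1754]

π = [0.1963, 0.1941, 0.4342, 0.1754]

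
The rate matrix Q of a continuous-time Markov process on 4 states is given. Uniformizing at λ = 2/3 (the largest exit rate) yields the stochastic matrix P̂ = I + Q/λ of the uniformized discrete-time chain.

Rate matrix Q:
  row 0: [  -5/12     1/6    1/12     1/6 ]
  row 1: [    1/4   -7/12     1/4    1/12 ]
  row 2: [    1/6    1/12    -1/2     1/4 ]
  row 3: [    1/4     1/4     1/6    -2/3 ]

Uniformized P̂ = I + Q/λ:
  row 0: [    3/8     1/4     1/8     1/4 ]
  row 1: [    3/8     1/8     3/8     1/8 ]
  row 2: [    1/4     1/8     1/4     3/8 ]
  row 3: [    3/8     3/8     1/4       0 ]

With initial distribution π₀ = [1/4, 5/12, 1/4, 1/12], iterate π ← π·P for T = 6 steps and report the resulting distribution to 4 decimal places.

π = [0.3457, 0.2186, 0.2341, 0.2015]

t=0: π = [0.2500, 0.4167, 0.2500, 0.0833]
t=1: π = [0.3438, 0.1771, 0.2708, 0.2083]
t=2: π = [0.3411, 0.2201, 0.2292, 0.2096]
t=3: π = [0.3464, 0.2201, 0.2349, 0.1987]
t=4: π = [0.3456, 0.2180, 0.2342, 0.2022]
t=5: π = [0.3457, 0.2187, 0.2340, 0.2015]
t=6: π = [0.3457, 0.2186, 0.2341, 0.2015]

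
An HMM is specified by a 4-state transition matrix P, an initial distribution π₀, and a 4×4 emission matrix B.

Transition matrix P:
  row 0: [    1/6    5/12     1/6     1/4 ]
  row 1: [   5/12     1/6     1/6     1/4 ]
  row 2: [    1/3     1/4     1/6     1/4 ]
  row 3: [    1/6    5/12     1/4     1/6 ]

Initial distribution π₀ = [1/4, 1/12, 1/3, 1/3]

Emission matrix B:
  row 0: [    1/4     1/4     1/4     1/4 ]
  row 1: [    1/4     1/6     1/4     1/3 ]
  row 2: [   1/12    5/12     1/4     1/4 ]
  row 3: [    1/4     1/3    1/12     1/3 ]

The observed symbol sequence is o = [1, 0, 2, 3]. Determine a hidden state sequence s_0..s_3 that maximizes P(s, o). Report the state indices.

path = [3, 1, 0, 1]

t=0: δ = [6.250e-02, 1.389e-02, 1.389e-01, 1.111e-01]  (obs o_0=1)
t=1: δ = [1.157e-02, 1.157e-02, 2.315e-03, 8.681e-03]  ψ = [2, 3, 3, 2]  (obs o_1=0)
t=2: δ = [1.206e-03, 1.206e-03, 5.425e-04, 2.411e-04]  ψ = [1, 0, 3, 0]  (obs o_2=2)
t=3: δ = [1.256e-04, 1.674e-04, 5.023e-05, 1.005e-04]  ψ = [1, 0, 0, 0]  (obs o_3=3)
backtrack: best end state = 1; path = [3, 1, 0, 1]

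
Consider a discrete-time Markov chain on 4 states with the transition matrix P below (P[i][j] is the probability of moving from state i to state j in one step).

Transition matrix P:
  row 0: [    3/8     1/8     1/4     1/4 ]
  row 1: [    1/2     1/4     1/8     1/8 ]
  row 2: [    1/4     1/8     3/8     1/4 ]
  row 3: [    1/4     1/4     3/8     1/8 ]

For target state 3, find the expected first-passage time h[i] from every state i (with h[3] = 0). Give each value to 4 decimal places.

h = [4.3077, 4.9231, 4.3077, 0.0000]

First-step conditioning: h[3] = 0; for i ≠ 3, h[i] = 1 + Σ_k P[i][k]·h[k].
  h[0] = 1 + 3/8·h[0] + 1/8·h[1] + 1/4·h[2]
  h[1] = 1 + 1/2·h[0] + 1/4·h[1] + 1/8·h[2]
  h[2] = 1 + 1/4·h[0] + 1/8·h[1] + 3/8·h[2]
Solving the 3×3 linear system over states ≠ 3 gives exactly h = [56/13, 64/13, 56/13, 0] (h[3] = 0 is the target).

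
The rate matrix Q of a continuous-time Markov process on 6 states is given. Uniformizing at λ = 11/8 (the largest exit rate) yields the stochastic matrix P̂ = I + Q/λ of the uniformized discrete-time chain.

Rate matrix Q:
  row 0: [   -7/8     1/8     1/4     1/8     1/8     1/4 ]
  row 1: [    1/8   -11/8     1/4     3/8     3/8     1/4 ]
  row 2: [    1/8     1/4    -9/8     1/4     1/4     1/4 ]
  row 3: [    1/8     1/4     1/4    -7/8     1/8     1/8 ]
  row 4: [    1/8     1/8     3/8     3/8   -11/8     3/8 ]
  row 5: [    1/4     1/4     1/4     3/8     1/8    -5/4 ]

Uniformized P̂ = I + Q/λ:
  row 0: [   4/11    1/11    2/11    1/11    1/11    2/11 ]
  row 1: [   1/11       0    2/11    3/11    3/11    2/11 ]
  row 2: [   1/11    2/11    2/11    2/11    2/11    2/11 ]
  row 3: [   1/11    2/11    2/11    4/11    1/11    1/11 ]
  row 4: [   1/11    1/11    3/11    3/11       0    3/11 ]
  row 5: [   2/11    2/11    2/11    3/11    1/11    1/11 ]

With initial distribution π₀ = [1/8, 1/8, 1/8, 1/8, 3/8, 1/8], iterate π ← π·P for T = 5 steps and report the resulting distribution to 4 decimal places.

t=0: π = [0.1250, 0.1250, 0.1250, 0.1250, 0.3750, 0.1250]
t=1: π = [0.1364, 0.1136, 0.2159, 0.2500, 0.0909, 0.1932]
t=2: π = [0.1457, 0.1405, 0.1901, 0.2510, 0.1229, 0.1498]
t=3: π = [0.1443, 0.1319, 0.1930, 0.2518, 0.1226, 0.1566]
t=4: π = [0.1445, 0.1336, 0.1930, 0.2518, 0.1213, 0.1558]
t=5: π = [0.1445, 0.1334, 0.1928, 0.2518, 0.1217, 0.1558]

π = [0.1445, 0.1334, 0.1928, 0.2518, 0.1217, 0.1558]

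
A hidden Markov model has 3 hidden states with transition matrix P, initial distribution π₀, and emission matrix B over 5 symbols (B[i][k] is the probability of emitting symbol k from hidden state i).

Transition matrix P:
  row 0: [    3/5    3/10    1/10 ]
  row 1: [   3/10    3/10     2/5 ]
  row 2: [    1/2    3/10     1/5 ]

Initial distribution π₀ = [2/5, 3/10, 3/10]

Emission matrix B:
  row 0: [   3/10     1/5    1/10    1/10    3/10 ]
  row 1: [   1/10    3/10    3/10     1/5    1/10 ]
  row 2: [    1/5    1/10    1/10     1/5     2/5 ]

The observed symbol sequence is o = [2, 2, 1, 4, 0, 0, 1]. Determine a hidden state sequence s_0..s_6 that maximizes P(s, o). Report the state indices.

t=0: δ = [4.000e-02, 9.000e-02, 3.000e-02]  (obs o_0=2)
t=1: δ = [2.700e-03, 8.100e-03, 3.600e-03]  ψ = [1, 1, 1]  (obs o_1=2)
t=2: δ = [4.860e-04, 7.290e-04, 3.240e-04]  ψ = [1, 1, 1]  (obs o_2=1)
t=3: δ = [8.748e-05, 2.187e-05, 1.166e-04]  ψ = [0, 1, 1]  (obs o_3=4)
t=4: δ = [1.750e-05, 3.499e-06, 4.666e-06]  ψ = [2, 2, 2]  (obs o_4=0)
t=5: δ = [3.149e-06, 5.249e-07, 3.499e-07]  ψ = [0, 0, 0]  (obs o_5=0)
t=6: δ = [3.779e-07, 2.834e-07, 3.149e-08]  ψ = [0, 0, 0]  (obs o_6=1)
backtrack: best end state = 0; path = [1, 1, 1, 2, 0, 0, 0]

path = [1, 1, 1, 2, 0, 0, 0]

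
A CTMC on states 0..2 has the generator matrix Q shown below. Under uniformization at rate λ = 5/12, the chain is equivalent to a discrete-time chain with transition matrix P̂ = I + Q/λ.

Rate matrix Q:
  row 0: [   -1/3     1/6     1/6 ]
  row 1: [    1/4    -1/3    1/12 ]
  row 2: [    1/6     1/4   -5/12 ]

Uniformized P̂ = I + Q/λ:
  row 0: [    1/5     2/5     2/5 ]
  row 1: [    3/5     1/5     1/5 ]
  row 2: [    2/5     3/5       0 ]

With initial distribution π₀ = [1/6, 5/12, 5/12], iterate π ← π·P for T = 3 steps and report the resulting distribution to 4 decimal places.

π = [0.3920, 0.3820, 0.2260]

t=0: π = [0.1667, 0.4167, 0.4167]
t=1: π = [0.4500, 0.4000, 0.1500]
t=2: π = [0.3900, 0.3500, 0.2600]
t=3: π = [0.3920, 0.3820, 0.2260]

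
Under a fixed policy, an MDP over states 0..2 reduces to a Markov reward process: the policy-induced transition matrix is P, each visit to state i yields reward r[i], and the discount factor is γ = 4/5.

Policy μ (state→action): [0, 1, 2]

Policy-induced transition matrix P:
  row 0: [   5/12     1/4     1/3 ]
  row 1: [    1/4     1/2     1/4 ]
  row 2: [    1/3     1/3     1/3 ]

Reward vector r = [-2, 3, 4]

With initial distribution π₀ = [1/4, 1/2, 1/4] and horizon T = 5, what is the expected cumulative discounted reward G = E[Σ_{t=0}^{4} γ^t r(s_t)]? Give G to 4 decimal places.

G = 5.9753

t=0: π = [0.2500, 0.5000, 0.2500], E[r] = 2.0000, γ^t·E[r] = 2.000000, running G = 2.000000
t=1: π = [0.3125, 0.3958, 0.2917], E[r] = 1.7292, γ^t·E[r] = 1.383333, running G = 3.383333
t=2: π = [0.3264, 0.3733, 0.3003], E[r] = 1.6684, γ^t·E[r] = 1.067778, running G = 4.451111
t=3: π = [0.3294, 0.3683, 0.3022], E[r] = 1.6551, γ^t·E[r] = 0.847407, running G = 5.298519
t=4: π = [0.3301, 0.3673, 0.3026], E[r] = 1.6522, γ^t·E[r] = 0.676736, running G = 5.975254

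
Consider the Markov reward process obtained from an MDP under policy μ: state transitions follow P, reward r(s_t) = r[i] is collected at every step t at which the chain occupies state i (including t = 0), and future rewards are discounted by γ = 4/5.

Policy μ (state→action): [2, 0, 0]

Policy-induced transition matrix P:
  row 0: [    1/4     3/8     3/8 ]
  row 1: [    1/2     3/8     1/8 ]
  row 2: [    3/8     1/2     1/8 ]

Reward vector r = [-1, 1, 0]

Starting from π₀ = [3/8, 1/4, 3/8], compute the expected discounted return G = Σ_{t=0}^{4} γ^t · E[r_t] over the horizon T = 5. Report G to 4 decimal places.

G = -0.0400

t=0: π = [0.3750, 0.2500, 0.3750], E[r] = -0.1250, γ^t·E[r] = -0.125000, running G = -0.125000
t=1: π = [0.3594, 0.4219, 0.2188], E[r] = 0.0625, γ^t·E[r] = 0.050000, running G = -0.075000
t=2: π = [0.3828, 0.4023, 0.2148], E[r] = 0.0195, γ^t·E[r] = 0.012500, running G = -0.062500
t=3: π = [0.3774, 0.4019, 0.2207], E[r] = 0.0244, γ^t·E[r] = 0.012500, running G = -0.050000
t=4: π = [0.3781, 0.4026, 0.2194], E[r] = 0.0245, γ^t·E[r] = 0.010050, running G = -0.039950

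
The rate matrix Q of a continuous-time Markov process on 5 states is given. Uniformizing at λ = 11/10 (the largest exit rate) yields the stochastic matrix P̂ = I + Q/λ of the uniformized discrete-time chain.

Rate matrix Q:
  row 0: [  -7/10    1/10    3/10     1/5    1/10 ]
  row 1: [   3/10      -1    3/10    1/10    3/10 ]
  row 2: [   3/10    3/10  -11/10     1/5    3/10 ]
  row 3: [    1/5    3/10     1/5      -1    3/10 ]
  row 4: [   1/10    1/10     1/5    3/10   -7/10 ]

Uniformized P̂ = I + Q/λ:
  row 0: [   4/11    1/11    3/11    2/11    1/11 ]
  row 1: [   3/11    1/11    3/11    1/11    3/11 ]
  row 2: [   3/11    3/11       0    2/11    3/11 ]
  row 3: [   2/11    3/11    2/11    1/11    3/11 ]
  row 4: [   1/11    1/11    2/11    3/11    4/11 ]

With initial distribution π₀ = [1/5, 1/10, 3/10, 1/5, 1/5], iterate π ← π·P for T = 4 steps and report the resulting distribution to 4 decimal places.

t=0: π = [0.2000, 0.1000, 0.3000, 0.2000, 0.2000]
t=1: π = [0.2364, 0.1818, 0.1545, 0.1727, 0.2545]
t=2: π = [0.2322, 0.1504, 0.1917, 0.1727, 0.2529]
t=3: π = [0.2322, 0.1572, 0.1817, 0.1754, 0.2535]
t=4: π = [0.2318, 0.1559, 0.1842, 0.1746, 0.2536]

π = [0.2318, 0.1559, 0.1842, 0.1746, 0.2536]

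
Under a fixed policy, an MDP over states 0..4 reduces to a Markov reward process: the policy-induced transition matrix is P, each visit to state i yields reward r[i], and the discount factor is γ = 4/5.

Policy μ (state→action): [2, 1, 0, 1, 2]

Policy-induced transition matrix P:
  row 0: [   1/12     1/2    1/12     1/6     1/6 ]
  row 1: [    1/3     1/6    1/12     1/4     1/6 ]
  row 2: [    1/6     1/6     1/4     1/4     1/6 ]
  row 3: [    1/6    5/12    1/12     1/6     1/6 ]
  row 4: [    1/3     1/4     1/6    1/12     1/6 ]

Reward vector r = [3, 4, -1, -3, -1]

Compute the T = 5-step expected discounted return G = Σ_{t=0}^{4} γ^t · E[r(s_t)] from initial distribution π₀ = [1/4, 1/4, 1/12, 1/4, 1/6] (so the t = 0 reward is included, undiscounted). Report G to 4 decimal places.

t=0: π = [0.2500, 0.2500, 0.0833, 0.2500, 0.1667], E[r] = 0.7500, γ^t·E[r] = 0.750000, running G = 0.750000
t=1: π = [0.2153, 0.3264, 0.1111, 0.1806, 0.1667], E[r] = 1.1319, γ^t·E[r] = 0.905556, running G = 1.655556
t=2: π = [0.2309, 0.2975, 0.1157, 0.1892, 0.1667], E[r] = 1.0324, γ^t·E[r] = 0.660741, running G = 2.316296
t=3: π = [0.2248, 0.3048, 0.1165, 0.1872, 0.1667], E[r] = 1.0489, γ^t·E[r] = 0.537012, running G = 2.853309
t=4: π = [0.2265, 0.3023, 0.1166, 0.1879, 0.1667], E[r] = 1.0417, γ^t·E[r] = 0.426686, running G = 3.279995

G = 3.2800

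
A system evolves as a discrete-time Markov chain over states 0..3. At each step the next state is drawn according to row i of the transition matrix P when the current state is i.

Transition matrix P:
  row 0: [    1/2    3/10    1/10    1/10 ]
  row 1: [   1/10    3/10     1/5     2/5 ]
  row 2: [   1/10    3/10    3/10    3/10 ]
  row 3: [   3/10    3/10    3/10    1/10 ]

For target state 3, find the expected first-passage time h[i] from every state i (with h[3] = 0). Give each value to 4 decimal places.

h = [4.4944, 3.0337, 3.3708, 0.0000]

First-step conditioning: h[3] = 0; for i ≠ 3, h[i] = 1 + Σ_k P[i][k]·h[k].
  h[0] = 1 + 1/2·h[0] + 3/10·h[1] + 1/10·h[2]
  h[1] = 1 + 1/10·h[0] + 3/10·h[1] + 1/5·h[2]
  h[2] = 1 + 1/10·h[0] + 3/10·h[1] + 3/10·h[2]
Solving the 3×3 linear system over states ≠ 3 gives exactly h = [400/89, 270/89, 300/89, 0] (h[3] = 0 is the target).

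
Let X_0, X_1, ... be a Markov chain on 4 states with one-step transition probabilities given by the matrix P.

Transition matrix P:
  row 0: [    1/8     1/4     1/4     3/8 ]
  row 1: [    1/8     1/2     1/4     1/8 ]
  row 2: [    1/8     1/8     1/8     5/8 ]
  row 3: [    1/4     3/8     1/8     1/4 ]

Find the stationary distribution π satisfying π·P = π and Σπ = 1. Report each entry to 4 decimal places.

π = [0.1622, 0.3514, 0.1892, 0.2973]

Balance equations π_j = Σ_i π_i·P[i][j]:
  π_0 = 1/8·π_0 + 1/8·π_1 + 1/8·π_2 + 1/4·π_3
  π_1 = 1/4·π_0 + 1/2·π_1 + 1/8·π_2 + 3/8·π_3
  π_2 = 1/4·π_0 + 1/4·π_1 + 1/8·π_2 + 1/8·π_3
  normalize: π_0 + π_1 + π_2 + π_3 = 1
Solving the linear system gives exactly π = [6/37, 13/37, 7/37, 11/37].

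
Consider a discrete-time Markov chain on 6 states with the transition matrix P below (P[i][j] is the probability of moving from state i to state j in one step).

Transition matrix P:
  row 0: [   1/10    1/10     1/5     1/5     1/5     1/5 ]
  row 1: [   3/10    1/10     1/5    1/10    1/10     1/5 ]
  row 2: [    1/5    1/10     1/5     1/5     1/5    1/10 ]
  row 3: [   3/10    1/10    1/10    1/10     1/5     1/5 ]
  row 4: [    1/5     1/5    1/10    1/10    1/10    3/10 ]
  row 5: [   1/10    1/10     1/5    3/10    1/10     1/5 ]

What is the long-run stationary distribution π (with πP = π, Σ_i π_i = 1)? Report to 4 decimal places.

Balance equations π_j = Σ_i π_i·P[i][j]:
  π_0 = 1/10·π_0 + 3/10·π_1 + 1/5·π_2 + 3/10·π_3 + 1/5·π_4 + 1/10·π_5
  π_1 = 1/10·π_0 + 1/10·π_1 + 1/10·π_2 + 1/10·π_3 + 1/5·π_4 + 1/10·π_5
  π_2 = 1/5·π_0 + 1/5·π_1 + 1/5·π_2 + 1/10·π_3 + 1/10·π_4 + 1/5·π_5
  π_3 = 1/5·π_0 + 1/10·π_1 + 1/5·π_2 + 1/10·π_3 + 1/10·π_4 + 3/10·π_5
  π_4 = 1/5·π_0 + 1/10·π_1 + 1/5·π_2 + 1/5·π_3 + 1/10·π_4 + 1/10·π_5
  normalize: π_0 + π_1 + π_2 + π_3 + π_4 + π_5 = 1
Solving the linear system gives exactly π = [11715/61594, 14207/123188, 5147/30797, 10807/61594, 9441/61594, 24467/123188].

π = [0.1902, 0.1153, 0.1671, 0.1755, 0.1533, 0.1986]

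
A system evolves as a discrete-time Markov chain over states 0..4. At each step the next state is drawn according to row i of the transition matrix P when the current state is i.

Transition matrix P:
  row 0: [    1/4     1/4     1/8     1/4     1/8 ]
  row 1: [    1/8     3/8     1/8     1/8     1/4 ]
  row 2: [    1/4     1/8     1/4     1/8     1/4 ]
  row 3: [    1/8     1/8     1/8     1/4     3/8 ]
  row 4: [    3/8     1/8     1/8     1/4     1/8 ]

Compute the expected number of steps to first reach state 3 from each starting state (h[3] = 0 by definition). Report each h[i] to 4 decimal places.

First-step conditioning: h[3] = 0; for i ≠ 3, h[i] = 1 + Σ_k P[i][k]·h[k].
  h[0] = 1 + 1/4·h[0] + 1/4·h[1] + 1/8·h[2] + 1/8·h[4]
  h[1] = 1 + 1/8·h[0] + 3/8·h[1] + 1/8·h[2] + 1/4·h[4]
  h[2] = 1 + 1/4·h[0] + 1/8·h[1] + 1/4·h[2] + 1/4·h[4]
  h[4] = 1 + 3/8·h[0] + 1/8·h[1] + 1/8·h[2] + 1/8·h[4]
Solving the 4×4 linear system over states ≠ 3 gives exactly h = [1064/215, 728/129, 1192/215, 0, 3136/645] (h[3] = 0 is the target).

h = [4.9488, 5.6434, 5.5442, 0.0000, 4.8620]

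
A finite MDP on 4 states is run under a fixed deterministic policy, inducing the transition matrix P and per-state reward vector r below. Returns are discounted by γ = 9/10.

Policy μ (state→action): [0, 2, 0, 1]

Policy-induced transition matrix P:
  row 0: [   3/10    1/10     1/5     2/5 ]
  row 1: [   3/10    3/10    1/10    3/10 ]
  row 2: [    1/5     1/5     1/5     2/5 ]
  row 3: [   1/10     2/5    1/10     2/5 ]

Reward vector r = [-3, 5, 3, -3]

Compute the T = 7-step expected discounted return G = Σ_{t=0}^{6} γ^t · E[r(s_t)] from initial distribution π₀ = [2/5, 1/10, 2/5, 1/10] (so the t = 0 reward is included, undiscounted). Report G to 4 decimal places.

G = 0.0279

t=0: π = [0.4000, 0.1000, 0.4000, 0.1000], E[r] = 0.2000, γ^t·E[r] = 0.200000, running G = 0.200000
t=1: π = [0.2400, 0.1900, 0.1800, 0.3900], E[r] = -0.4000, γ^t·E[r] = -0.360000, running G = -0.160000
t=2: π = [0.2040, 0.2730, 0.1420, 0.3810], E[r] = 0.0360, γ^t·E[r] = 0.029160, running G = -0.130840
t=3: π = [0.2096, 0.2831, 0.1346, 0.3727], E[r] = 0.0724, γ^t·E[r] = 0.052780, running G = -0.078060
t=4: π = [0.2120, 0.2819, 0.1344, 0.3717], E[r] = 0.0616, γ^t·E[r] = 0.040442, running G = -0.037618
t=5: π = [0.2122, 0.2813, 0.1346, 0.3718], E[r] = 0.0585, γ^t·E[r] = 0.034525, running G = -0.003094
t=6: π = [0.2122, 0.2813, 0.1347, 0.3719], E[r] = 0.0583, γ^t·E[r] = 0.030983, running G = 0.027890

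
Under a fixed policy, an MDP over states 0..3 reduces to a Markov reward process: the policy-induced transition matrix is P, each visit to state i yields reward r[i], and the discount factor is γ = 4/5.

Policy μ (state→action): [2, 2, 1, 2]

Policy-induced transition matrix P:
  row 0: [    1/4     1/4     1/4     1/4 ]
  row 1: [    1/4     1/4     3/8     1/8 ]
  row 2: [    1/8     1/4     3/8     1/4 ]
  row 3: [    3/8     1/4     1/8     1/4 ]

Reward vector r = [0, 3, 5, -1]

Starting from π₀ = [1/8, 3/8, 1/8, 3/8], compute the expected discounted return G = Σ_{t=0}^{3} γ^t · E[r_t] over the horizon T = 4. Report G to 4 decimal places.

G = 5.1545

t=0: π = [0.1250, 0.3750, 0.1250, 0.3750], E[r] = 1.3750, γ^t·E[r] = 1.375000, running G = 1.375000
t=1: π = [0.2813, 0.2500, 0.2656, 0.2031], E[r] = 1.8750, γ^t·E[r] = 1.500000, running G = 2.875000
t=2: π = [0.2422, 0.2500, 0.2891, 0.2188], E[r] = 1.9766, γ^t·E[r] = 1.265000, running G = 4.140000
t=3: π = [0.2412, 0.2500, 0.2900, 0.2188], E[r] = 1.9814, γ^t·E[r] = 1.014500, running G = 5.154500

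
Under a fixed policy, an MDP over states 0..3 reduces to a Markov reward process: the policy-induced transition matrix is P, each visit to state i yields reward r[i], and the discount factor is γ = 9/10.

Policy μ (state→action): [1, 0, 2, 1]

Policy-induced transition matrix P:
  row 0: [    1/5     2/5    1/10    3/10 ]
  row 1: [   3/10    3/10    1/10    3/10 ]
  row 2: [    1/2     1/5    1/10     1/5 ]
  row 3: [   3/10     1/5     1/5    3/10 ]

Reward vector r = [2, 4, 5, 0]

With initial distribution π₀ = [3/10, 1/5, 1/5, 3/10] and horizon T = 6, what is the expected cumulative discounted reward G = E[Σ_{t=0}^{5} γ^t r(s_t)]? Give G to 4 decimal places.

t=0: π = [0.3000, 0.2000, 0.2000, 0.3000], E[r] = 2.4000, γ^t·E[r] = 2.400000, running G = 2.400000
t=1: π = [0.3100, 0.2800, 0.1300, 0.2800], E[r] = 2.3900, γ^t·E[r] = 2.151000, running G = 4.551000
t=2: π = [0.2950, 0.2900, 0.1280, 0.2870], E[r] = 2.3900, γ^t·E[r] = 1.935900, running G = 6.486900
t=3: π = [0.2961, 0.2880, 0.1287, 0.2872], E[r] = 2.3877, γ^t·E[r] = 1.740633, running G = 8.227533
t=4: π = [0.2961, 0.2880, 0.1287, 0.2871], E[r] = 2.3879, γ^t·E[r] = 1.566727, running G = 9.794261
t=5: π = [0.2961, 0.2880, 0.1287, 0.2871], E[r] = 2.3879, γ^t·E[r] = 1.410054, running G = 11.204315

G = 11.2043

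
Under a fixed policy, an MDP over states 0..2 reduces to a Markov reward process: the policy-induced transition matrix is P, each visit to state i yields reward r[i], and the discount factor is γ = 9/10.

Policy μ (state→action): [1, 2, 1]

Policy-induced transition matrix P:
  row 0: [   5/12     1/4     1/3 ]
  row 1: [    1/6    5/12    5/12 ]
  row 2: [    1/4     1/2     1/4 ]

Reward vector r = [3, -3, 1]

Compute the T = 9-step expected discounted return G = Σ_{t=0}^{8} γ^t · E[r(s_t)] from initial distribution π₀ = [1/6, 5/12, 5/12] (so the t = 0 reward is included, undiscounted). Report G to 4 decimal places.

t=0: π = [0.1667, 0.4167, 0.4167], E[r] = -0.3333, γ^t·E[r] = -0.333333, running G = -0.333333
t=1: π = [0.2431, 0.4236, 0.3333], E[r] = -0.2083, γ^t·E[r] = -0.187500, running G = -0.520833
t=2: π = [0.2552, 0.4039, 0.3409], E[r] = -0.1053, γ^t·E[r] = -0.085313, running G = -0.606146
t=3: π = [0.2589, 0.4025, 0.3386], E[r] = -0.0924, γ^t·E[r] = -0.067359, running G = -0.673505
t=4: π = [0.2596, 0.4017, 0.3387], E[r] = -0.0877, γ^t·E[r] = -0.057570, running G = -0.731075
t=5: π = [0.2598, 0.4016, 0.3386], E[r] = -0.0869, γ^t·E[r] = -0.051319, running G = -0.782394
t=6: π = [0.2598, 0.4016, 0.3386], E[r] = -0.0867, γ^t·E[r] = -0.046064, running G = -0.828459
t=7: π = [0.2598, 0.4016, 0.3386], E[r] = -0.0866, γ^t·E[r] = -0.041435, running G = -0.869893
t=8: π = [0.2598, 0.4016, 0.3386], E[r] = -0.0866, γ^t·E[r] = -0.037286, running G = -0.907180

G = -0.9072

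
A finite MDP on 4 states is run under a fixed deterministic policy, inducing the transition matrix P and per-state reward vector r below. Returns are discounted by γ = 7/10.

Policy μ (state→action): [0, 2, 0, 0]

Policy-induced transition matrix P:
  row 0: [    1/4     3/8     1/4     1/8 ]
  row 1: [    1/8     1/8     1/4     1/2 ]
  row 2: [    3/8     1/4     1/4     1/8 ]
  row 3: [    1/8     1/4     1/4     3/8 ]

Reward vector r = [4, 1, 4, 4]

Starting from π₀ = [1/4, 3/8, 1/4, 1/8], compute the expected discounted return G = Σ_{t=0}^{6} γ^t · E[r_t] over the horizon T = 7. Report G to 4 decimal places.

G = 9.6124

t=0: π = [0.2500, 0.3750, 0.2500, 0.1250], E[r] = 2.8750, γ^t·E[r] = 2.875000, running G = 2.875000
t=1: π = [0.2188, 0.2344, 0.2500, 0.2969], E[r] = 3.2969, γ^t·E[r] = 2.307813, running G = 5.182813
t=2: π = [0.2148, 0.2480, 0.2500, 0.2871], E[r] = 3.2559, γ^t·E[r] = 1.595371, running G = 6.778184
t=3: π = [0.2144, 0.2458, 0.2500, 0.2898], E[r] = 3.2625, γ^t·E[r] = 1.119021, running G = 7.897204
t=4: π = [0.2143, 0.2461, 0.2500, 0.2896], E[r] = 3.2618, γ^t·E[r] = 0.783161, running G = 8.680365
t=5: π = [0.2143, 0.2460, 0.2500, 0.2897], E[r] = 3.2619, γ^t·E[r] = 0.548230, running G = 9.228595
t=6: π = [0.2143, 0.2460, 0.2500, 0.2897], E[r] = 3.2619, γ^t·E[r] = 0.383760, running G = 9.612354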